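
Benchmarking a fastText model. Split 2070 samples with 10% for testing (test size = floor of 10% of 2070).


Test = ⌊2070·10/100⌋ = 207
Train = 2070 - 207 = 1863

Train: 1863, Test: 207


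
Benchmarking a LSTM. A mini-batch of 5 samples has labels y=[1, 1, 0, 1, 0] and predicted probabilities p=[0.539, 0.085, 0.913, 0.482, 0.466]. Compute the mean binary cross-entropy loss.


L[0] = -ln(0.539) = 0.618
L[1] = -ln(0.085) = 2.4651
L[2] = -ln(1-0.913) = -ln(0.087) = 2.4418
L[3] = -ln(0.482) = 0.7298
L[4] = -ln(1-0.466) = -ln(0.534) = 0.6274
mean = (0.618 + 2.4651 + 2.4418 + 0.7298 + 0.6274)/5 = 1.3764

1.3764


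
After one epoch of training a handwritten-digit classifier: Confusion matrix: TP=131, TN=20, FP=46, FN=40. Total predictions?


Total = TP + TN + FP + FN
= 131 + 20 + 46 + 40
= 237
(Predicted positive: 177, predicted negative: 60)

237


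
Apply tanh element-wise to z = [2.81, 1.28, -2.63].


tanh(2.81) = 0.9928
tanh(1.28) = 0.8565
tanh(-2.63) = -0.9897
result = [0.9928, 0.8565, -0.9897]

[0.9928, 0.8565, -0.9897]


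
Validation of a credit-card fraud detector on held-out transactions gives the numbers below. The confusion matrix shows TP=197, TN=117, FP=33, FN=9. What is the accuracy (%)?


Accuracy = (TP+TN)/(TP+TN+FP+FN)
= (197+117)/(356)
= 314/356 = 88.2%

88.2%


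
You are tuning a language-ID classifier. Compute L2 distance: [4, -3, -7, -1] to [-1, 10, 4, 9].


d = √((4+ 1)² + (-3-10)² + (-7-4)² + (-1-9)²)
  = √(25 + 169 + 121 + 100)
  = √415 = 20.3715

20.3715


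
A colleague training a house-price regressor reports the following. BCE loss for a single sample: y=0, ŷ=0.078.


BCE = -[y·ln(p) + (1-y)·ln(1-p)]
= -0 - 1·ln(1-0.078)
= -ln(0.922) = 0.0812

0.0812


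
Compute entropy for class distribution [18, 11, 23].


Probabilities: [18/52, 11/52, 23/52] ≈ [0.3462, 0.2115, 0.4423]
H = -((18/52)·log₂(18/52) + (11/52)·log₂(11/52) + (23/52)·log₂(23/52))
  = 1.5244 bits

1.5244 bits


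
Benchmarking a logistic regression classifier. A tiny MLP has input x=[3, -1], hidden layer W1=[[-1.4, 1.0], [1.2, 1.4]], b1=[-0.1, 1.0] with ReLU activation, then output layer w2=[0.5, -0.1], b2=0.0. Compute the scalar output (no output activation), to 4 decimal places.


z1[0] = (-1.4)·(3) + (1.0)·(-1) - 0.1 = -5.3
z1[1] = (1.2)·(3) + (1.4)·(-1) + 1.0 = 3.2
h = ReLU(z1) = [0.0, 3.2]
output = (0.5)·(0.0) + (-0.1)·(3.2) + 0.0 = -0.32

-0.32


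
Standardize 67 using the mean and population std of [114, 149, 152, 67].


μ = 120.5, σ = 34.3111
z = (67 - 120.5)/34.3111 = -1.5593

-1.5593


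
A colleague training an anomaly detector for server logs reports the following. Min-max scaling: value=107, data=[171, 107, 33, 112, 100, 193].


min=33, max=193
(107-33)/(193-33) = 74/160 = 0.4625

0.4625


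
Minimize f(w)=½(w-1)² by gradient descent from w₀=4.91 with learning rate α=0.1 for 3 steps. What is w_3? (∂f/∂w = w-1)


step 1: grad = 4.91-1 = 3.91; w = 4.91 - 0.1·(3.91) = 4.519
step 2: grad = 4.519-1 = 3.519; w = 4.519 - 0.1·(3.519) = 4.1671
step 3: grad = 4.1671-1 = 3.1671; w = 4.1671 - 0.1·(3.1671) = 3.85039

3.85039


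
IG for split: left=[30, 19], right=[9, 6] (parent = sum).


Parent = [39, 25], H_parent = 0.9652
H_left = 0.9633 (n=49), H_right = 0.971 (n=15)
H_children = (49/64)·0.9633 + (15/64)·0.971 = 0.9651
IG = 0.9652 - 0.9651 = 0.0001

0.0001


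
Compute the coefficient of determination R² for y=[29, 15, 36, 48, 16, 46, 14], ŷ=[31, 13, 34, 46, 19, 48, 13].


ȳ = 29.1429
SS_res = Σ(y-ŷ)² = 30
SS_tot = Σ(y-ȳ)² = 1288.86
R² = 1 - SS_res/SS_tot = 1 - 0.0233 = 0.9767

0.9767


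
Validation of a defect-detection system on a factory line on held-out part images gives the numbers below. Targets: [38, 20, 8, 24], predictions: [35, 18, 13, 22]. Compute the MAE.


Absolute errors: |38-35|=3, |20-18|=2, |8-13|=5, |24-22|=2
Sum = 12
MAE = 12/4 = 3

3


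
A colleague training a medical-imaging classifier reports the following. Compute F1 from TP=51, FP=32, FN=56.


Precision = 51/83 = 0.6145
Recall = 51/107 = 0.4766
F1 = 2·P·R/(P+R) = 2·TP/(2·TP+FP+FN) = 102/(102+32+56) = 102/190 = 0.5368

0.5368


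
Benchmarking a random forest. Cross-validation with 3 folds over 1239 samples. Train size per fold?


Fold size = 1239/3 = 413
Training per fold = 1239 - 413 = 826

826


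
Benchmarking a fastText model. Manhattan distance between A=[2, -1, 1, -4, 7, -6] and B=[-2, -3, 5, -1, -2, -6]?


d = |2+ 2| + |-1+ 3| + |1-5| + |-4+ 1| + |7+ 2| + |-6+ 6|
  = 4 + 2 + 4 + 3 + 9 + 0
  = 22

22


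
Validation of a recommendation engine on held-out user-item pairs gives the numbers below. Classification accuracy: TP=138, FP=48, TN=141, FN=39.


Accuracy = (TP+TN)/(TP+TN+FP+FN)
= (138+141)/(366)
= 279/366 = 76.23%

76.23%


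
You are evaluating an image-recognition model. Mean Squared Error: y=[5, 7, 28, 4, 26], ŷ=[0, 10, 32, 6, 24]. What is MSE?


Squared errors: (5-0)²=25, (7-10)²=9, (28-32)²=16, (4-6)²=4, (26-24)²=4
Sum = 58
MSE = 58/5 = 58/5

58/5


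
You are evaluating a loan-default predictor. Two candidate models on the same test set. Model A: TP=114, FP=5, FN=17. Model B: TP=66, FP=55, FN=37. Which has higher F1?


Model A: P=114/119=0.958, R=114/131=0.8702, F1=2PR/(P+R)=2TP/(2TP+FP+FN)=228/250=0.912
Model B: P=66/121=0.5455, R=66/103=0.6408, F1=2PR/(P+R)=2TP/(2TP+FP+FN)=132/224=0.5893
0.912 > 0.5893 → Model A

Model A


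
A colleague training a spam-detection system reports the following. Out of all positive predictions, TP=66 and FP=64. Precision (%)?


Precision = TP/(TP+FP)
= 66/(66+64)
= 66/130 = 50.77%

50.77%


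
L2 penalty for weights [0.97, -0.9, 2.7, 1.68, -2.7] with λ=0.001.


‖w‖₂² = (0.97)² + (-0.9)² + (2.7)² + (1.68)² + (-2.7)²
     = 0.9409 + 0.81 + 7.29 + 2.8224 + 7.29
     = 19.1533
λ·‖w‖₂² = 0.001·19.1533 = 0.019153

0.019153


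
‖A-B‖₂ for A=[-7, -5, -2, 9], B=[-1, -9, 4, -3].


d = √((-7+ 1)² + (-5+ 9)² + (-2-4)² + (9+ 3)²)
  = √(36 + 16 + 36 + 144)
  = √232 = 15.2315

15.2315


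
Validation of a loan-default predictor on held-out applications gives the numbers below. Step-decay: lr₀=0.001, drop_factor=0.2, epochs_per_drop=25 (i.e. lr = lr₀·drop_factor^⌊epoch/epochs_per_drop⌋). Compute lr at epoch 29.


n_drops = ⌊29/25⌋ = 1
lr = 0.001·0.2^1 = 0.001·0.2 = 0.0002

0.0002


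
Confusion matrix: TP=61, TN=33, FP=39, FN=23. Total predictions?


Total = TP + TN + FP + FN
= 61 + 33 + 39 + 23
= 156
(Predicted positive: 100, predicted negative: 56)

156


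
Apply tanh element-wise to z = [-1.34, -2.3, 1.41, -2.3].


tanh(-1.34) = -0.8717
tanh(-2.3) = -0.9801
tanh(1.41) = 0.8875
tanh(-2.3) = -0.9801
result = [-0.8717, -0.9801, 0.8875, -0.9801]

[-0.8717, -0.9801, 0.8875, -0.9801]


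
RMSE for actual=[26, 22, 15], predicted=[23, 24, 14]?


MSE = 14/3 = 4.6667
RMSE = √(14/3) = 2.1602

2.1602


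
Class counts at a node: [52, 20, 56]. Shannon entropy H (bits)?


Probabilities: [52/128, 20/128, 56/128] ≈ [0.4062, 0.1562, 0.4375]
H = -((52/128)·log₂(52/128) + (20/128)·log₂(20/128) + (56/128)·log₂(56/128))
  = 1.4682 bits

1.4682 bits


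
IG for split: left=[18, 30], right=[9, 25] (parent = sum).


Parent = [27, 55], H_parent = 0.9142
H_left = 0.9544 (n=48), H_right = 0.8338 (n=34)
H_children = (48/82)·0.9544 + (34/82)·0.8338 = 0.9044
IG = 0.9142 - 0.9044 = 0.0098

0.0098


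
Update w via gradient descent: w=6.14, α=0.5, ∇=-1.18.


w_new = w - α·∇
= 6.14 - 0.5·-1.18
= 6.14 + 0.59
= 6.73

6.73


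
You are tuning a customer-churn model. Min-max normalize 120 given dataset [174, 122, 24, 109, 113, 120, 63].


min=24, max=174
(120-24)/(174-24) = 96/150 = 0.64

0.64


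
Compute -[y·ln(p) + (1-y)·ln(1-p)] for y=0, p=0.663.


BCE = -[y·ln(p) + (1-y)·ln(1-p)]
= -0 - 1·ln(1-0.663)
= -ln(0.337) = 1.0877

1.0877


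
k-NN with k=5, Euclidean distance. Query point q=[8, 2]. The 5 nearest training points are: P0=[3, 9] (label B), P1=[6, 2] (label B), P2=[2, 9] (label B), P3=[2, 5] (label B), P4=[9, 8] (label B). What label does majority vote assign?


d(q,P0) = 8.6023  (label B)
d(q,P1) = 2.0  (label B)
d(q,P2) = 9.2195  (label B)
d(q,P3) = 6.7082  (label B)
d(q,P4) = 6.0828  (label B)
Votes: A=0, B=5
Majority → B

B


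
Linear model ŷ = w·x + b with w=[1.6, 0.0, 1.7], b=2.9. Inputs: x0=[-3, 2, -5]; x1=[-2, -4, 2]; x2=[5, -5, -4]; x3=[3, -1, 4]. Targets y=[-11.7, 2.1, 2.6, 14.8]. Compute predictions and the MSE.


ŷ0 = (1.6)·(-3) + (0.0)·(2) + (1.7)·(-5) + 2.9 = -10.4
ŷ1 = (1.6)·(-2) + (0.0)·(-4) + (1.7)·(2) + 2.9 = 3.1
ŷ2 = (1.6)·(5) + (0.0)·(-5) + (1.7)·(-4) + 2.9 = 4.1
ŷ3 = (1.6)·(3) + (0.0)·(-1) + (1.7)·(4) + 2.9 = 14.5
errors² = [1.69, 1.0, 2.25, 0.09]
MSE = 5.0300/4 = 1.2575

1.2575


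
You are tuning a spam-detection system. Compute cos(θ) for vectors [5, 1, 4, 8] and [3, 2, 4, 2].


A·B = 5·3 + 1·2 + 4·4 + 8·2 = 49
‖A‖ = √106 = 10.2956, ‖B‖ = √33 = 5.7446
cos = 49/(√106·√33) = 49/√3498 = 0.8285

0.8285


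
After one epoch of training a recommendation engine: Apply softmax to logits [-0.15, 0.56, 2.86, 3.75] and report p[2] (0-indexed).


Exponentials: e^-0.15=0.8607, e^0.56=1.7507, e^2.86=17.4615, e^3.75=42.5211
Sum = 62.594
Softmax = [0.0138, 0.028, 0.279, 0.6793]
p[2] = 17.4615/62.594 = 0.279

0.279


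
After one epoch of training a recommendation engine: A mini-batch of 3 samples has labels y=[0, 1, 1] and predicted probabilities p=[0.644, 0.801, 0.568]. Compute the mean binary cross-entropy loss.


L[0] = -ln(1-0.644) = -ln(0.356) = 1.0328
L[1] = -ln(0.801) = 0.2219
L[2] = -ln(0.568) = 0.5656
mean = (1.0328 + 0.2219 + 0.5656)/3 = 0.6068

0.6068


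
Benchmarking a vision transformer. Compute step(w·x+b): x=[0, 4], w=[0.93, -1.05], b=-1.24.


z = (0)·(0.93) + (4)·(-1.05) - 1.24
  = -5.44
step(z) = 0 (z<0)

0


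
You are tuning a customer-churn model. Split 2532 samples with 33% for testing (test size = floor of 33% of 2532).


Test = ⌊2532·33/100⌋ = 835
Train = 2532 - 835 = 1697

Train: 1697, Test: 835


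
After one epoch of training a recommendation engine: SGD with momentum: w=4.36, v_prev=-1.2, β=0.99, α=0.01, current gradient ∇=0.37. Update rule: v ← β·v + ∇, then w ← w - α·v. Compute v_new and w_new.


v_new = 0.99·-1.2 + 0.37 = -1.188 + 0.37 = -0.818
w_new = 4.36 - 0.01·-0.818 = 4.36 + 0.00818 = 4.36818

v_new=-0.818, w_new=4.36818


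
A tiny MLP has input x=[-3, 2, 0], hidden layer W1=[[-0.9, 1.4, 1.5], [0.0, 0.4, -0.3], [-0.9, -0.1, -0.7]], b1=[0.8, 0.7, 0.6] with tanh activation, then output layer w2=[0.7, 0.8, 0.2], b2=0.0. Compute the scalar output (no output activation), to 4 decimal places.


z1[0] = (-0.9)·(-3) + (1.4)·(2) + (1.5)·(0) + 0.8 = 6.3
z1[1] = (0.0)·(-3) + (0.4)·(2) + (-0.3)·(0) + 0.7 = 1.5
z1[2] = (-0.9)·(-3) + (-0.1)·(2) + (-0.7)·(0) + 0.6 = 3.1
h = tanh(z1) = [1.0, 0.9051, 0.9959]
output = (0.7)·(1.0) + (0.8)·(0.9051) + (0.2)·(0.9959) + 0.0 = 1.6233

1.6233


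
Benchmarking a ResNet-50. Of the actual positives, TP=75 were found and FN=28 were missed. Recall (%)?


Recall = TP/(TP+FN)
= 75/(75+28)
= 75/103 = 72.82%

72.82%


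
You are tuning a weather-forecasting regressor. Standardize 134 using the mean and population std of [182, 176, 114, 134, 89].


μ = 139, σ = 35.6875
z = (134 - 139)/35.6875 = -0.1401

-0.1401


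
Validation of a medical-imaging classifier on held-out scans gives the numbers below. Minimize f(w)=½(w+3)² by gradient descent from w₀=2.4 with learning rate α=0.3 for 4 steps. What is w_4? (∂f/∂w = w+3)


step 1: grad = 2.4+3 = 5.4; w = 2.4 - 0.3·(5.4) = 0.78
step 2: grad = 0.78+3 = 3.78; w = 0.78 - 0.3·(3.78) = -0.354
step 3: grad = -0.354+3 = 2.646; w = -0.354 - 0.3·(2.646) = -1.1478
step 4: grad = -1.1478+3 = 1.8522; w = -1.1478 - 0.3·(1.8522) = -1.70346

-1.70346


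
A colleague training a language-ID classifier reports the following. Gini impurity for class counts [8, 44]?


Probabilities: [8/52, 44/52] ≈ [0.1538, 0.8462]
Σpᵢ² = (64 + 1936)/52² = 2000/2704
Gini = 1 - Σpᵢ² = 1 - 2000/2704 = 0.2604

0.2604


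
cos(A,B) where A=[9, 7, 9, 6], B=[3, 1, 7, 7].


A·B = 9·3 + 7·1 + 9·7 + 6·7 = 139
‖A‖ = √247 = 15.7162, ‖B‖ = √108 = 10.3923
cos = 139/(√247·√108) = 139/√26676 = 0.851

0.851


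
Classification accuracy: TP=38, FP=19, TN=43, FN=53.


Accuracy = (TP+TN)/(TP+TN+FP+FN)
= (38+43)/(153)
= 81/153 = 52.94%

52.94%


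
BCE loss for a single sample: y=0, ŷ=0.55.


BCE = -[y·ln(p) + (1-y)·ln(1-p)]
= -0 - 1·ln(1-0.55)
= -ln(0.45) = 0.7985

0.7985


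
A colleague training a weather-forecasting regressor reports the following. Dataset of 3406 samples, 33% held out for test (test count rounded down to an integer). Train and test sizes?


Test = ⌊3406·33/100⌋ = 1123
Train = 3406 - 1123 = 2283

Train: 2283, Test: 1123


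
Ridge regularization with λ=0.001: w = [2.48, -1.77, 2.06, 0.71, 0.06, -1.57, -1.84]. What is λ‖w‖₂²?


‖w‖₂² = (2.48)² + (-1.77)² + (2.06)² + (0.71)² + (0.06)² + (-1.57)² + (-1.84)²
     = 6.1504 + 3.1329 + 4.2436 + 0.5041 + 0.0036 + 2.4649 + 3.3856
     = 19.8851
λ·‖w‖₂² = 0.001·19.8851 = 0.019885

0.019885


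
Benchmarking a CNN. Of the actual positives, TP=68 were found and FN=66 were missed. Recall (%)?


Recall = TP/(TP+FN)
= 68/(68+66)
= 68/134 = 50.75%

50.75%


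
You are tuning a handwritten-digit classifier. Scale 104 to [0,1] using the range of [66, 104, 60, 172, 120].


min=60, max=172
(104-60)/(172-60) = 44/112 = 0.3929

0.3929


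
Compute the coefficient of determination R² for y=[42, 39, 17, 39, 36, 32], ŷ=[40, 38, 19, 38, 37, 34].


ȳ = 34.1667
SS_res = Σ(y-ŷ)² = 15
SS_tot = Σ(y-ȳ)² = 410.83
R² = 1 - SS_res/SS_tot = 1 - 0.0365 = 0.9635

0.9635


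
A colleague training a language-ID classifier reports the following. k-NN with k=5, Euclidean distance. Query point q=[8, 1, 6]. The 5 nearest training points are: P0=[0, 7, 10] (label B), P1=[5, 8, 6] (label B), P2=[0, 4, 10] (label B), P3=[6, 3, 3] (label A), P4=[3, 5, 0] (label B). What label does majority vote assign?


d(q,P0) = 10.7703  (label B)
d(q,P1) = 7.6158  (label B)
d(q,P2) = 9.434  (label B)
d(q,P3) = 4.1231  (label A)
d(q,P4) = 8.775  (label B)
Votes: A=1, B=4
Majority → B

B


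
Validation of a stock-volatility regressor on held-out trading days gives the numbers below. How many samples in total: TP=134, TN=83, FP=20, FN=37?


Total = TP + TN + FP + FN
= 134 + 83 + 20 + 37
= 274
(Predicted positive: 154, predicted negative: 120)

274


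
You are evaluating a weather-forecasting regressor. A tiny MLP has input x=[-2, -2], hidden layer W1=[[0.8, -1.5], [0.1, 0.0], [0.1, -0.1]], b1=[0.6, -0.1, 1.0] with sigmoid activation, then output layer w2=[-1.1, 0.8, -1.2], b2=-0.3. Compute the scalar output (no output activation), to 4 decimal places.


z1[0] = (0.8)·(-2) + (-1.5)·(-2) + 0.6 = 2.0
z1[1] = (0.1)·(-2) + (0.0)·(-2) - 0.1 = -0.3
z1[2] = (0.1)·(-2) + (-0.1)·(-2) + 1.0 = 1.0
h = sigmoid(z1) = [0.8808, 0.4256, 0.7311]
output = (-1.1)·(0.8808) + (0.8)·(0.4256) + (-1.2)·(0.7311) - 0.3 = -1.8057

-1.8057


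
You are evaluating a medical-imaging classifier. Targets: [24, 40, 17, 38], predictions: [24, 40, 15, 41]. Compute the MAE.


Absolute errors: |24-24|=0, |40-40|=0, |17-15|=2, |38-41|=3
Sum = 5
MAE = 5/4 = 5/4

5/4


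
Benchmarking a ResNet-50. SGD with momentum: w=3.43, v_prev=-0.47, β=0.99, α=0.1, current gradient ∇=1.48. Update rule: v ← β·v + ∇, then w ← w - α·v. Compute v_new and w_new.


v_new = 0.99·-0.47 + 1.48 = -0.4653 + 1.48 = 1.0147
w_new = 3.43 - 0.1·1.0147 = 3.43 - 0.10147 = 3.32853

v_new=1.0147, w_new=3.32853


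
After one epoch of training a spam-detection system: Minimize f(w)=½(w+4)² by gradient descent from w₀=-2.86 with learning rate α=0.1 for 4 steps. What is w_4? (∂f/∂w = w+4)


step 1: grad = -2.86+4 = 1.14; w = -2.86 - 0.1·(1.14) = -2.974
step 2: grad = -2.974+4 = 1.026; w = -2.974 - 0.1·(1.026) = -3.0766
step 3: grad = -3.0766+4 = 0.9234; w = -3.0766 - 0.1·(0.9234) = -3.16894
step 4: grad = -3.16894+4 = 0.83106; w = -3.16894 - 0.1·(0.83106) = -3.252046

-3.252046


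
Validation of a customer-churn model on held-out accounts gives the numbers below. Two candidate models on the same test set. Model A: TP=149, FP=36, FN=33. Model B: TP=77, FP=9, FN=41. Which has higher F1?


Model A: P=149/185=0.8054, R=149/182=0.8187, F1=2PR/(P+R)=2TP/(2TP+FP+FN)=298/367=0.812
Model B: P=77/86=0.8953, R=77/118=0.6525, F1=2PR/(P+R)=2TP/(2TP+FP+FN)=154/204=0.7549
0.812 > 0.7549 → Model A

Model A


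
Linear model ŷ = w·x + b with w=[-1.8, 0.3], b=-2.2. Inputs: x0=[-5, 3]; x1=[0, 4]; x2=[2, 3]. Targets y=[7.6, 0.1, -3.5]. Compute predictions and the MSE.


ŷ0 = (-1.8)·(-5) + (0.3)·(3) - 2.2 = 7.7
ŷ1 = (-1.8)·(0) + (0.3)·(4) - 2.2 = -1.0
ŷ2 = (-1.8)·(2) + (0.3)·(3) - 2.2 = -4.9
errors² = [0.01, 1.21, 1.96]
MSE = 3.1800/3 = 1.06

1.06


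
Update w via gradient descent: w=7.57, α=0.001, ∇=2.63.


w_new = w - α·∇
= 7.57 - 0.001·2.63
= 7.57 - 0.00263
= 7.56737

7.56737


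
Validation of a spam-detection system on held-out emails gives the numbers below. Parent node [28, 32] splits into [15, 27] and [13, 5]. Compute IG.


Parent = [28, 32], H_parent = 0.9968
H_left = 0.9403 (n=42), H_right = 0.8524 (n=18)
H_children = (42/60)·0.9403 + (18/60)·0.8524 = 0.9139
IG = 0.9968 - 0.9139 = 0.0829

0.0829


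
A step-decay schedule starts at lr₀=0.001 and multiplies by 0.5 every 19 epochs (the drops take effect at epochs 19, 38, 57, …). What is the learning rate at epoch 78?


n_drops = ⌊78/19⌋ = 4
lr = 0.001·0.5^4 = 0.001·0.0625 = 0.0000625

0.0000625


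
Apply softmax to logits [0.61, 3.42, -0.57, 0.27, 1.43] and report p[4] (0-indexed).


Exponentials: e^0.61=1.8404, e^3.42=30.5694, e^-0.57=0.5655, e^0.27=1.31, e^1.43=4.1787
Sum = 38.464
Softmax = [0.0478, 0.7948, 0.0147, 0.0341, 0.1086]
p[4] = 4.1787/38.464 = 0.1086

0.1086


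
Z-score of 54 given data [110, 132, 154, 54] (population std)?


μ = 112.5, σ = 37.1853
z = (54 - 112.5)/37.1853 = -1.5732

-1.5732


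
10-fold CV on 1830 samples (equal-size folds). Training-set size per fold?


Fold size = 1830/10 = 183
Training per fold = 1830 - 183 = 1647

1647


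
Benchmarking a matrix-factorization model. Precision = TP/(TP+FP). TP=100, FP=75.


Precision = TP/(TP+FP)
= 100/(100+75)
= 100/175 = 57.14%

57.14%


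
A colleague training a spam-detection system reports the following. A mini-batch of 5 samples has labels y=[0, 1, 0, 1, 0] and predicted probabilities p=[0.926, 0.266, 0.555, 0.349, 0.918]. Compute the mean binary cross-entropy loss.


L[0] = -ln(1-0.926) = -ln(0.074) = 2.6037
L[1] = -ln(0.266) = 1.3243
L[2] = -ln(1-0.555) = -ln(0.445) = 0.8097
L[3] = -ln(0.349) = 1.0527
L[4] = -ln(1-0.918) = -ln(0.082) = 2.501
mean = (2.6037 + 1.3243 + 0.8097 + 1.0527 + 2.501)/5 = 1.6583

1.6583


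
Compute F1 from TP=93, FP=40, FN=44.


Precision = 93/133 = 0.6992
Recall = 93/137 = 0.6788
F1 = 2·P·R/(P+R) = 2·TP/(2·TP+FP+FN) = 186/(186+40+44) = 186/270 = 0.6889

0.6889


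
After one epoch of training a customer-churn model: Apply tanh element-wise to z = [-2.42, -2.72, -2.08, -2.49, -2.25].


tanh(-2.42) = -0.9843
tanh(-2.72) = -0.9914
tanh(-2.08) = -0.9693
tanh(-2.49) = -0.9863
tanh(-2.25) = -0.978
result = [-0.9843, -0.9914, -0.9693, -0.9863, -0.978]

[-0.9843, -0.9914, -0.9693, -0.9863, -0.978]


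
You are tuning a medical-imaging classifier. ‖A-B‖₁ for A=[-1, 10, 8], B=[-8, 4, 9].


d = |-1+ 8| + |10-4| + |8-9|
  = 7 + 6 + 1
  = 14

14


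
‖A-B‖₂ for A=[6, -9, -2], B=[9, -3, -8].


d = √((6-9)² + (-9+ 3)² + (-2+ 8)²)
  = √(9 + 36 + 36)
  = √81 = 9.0

9.0


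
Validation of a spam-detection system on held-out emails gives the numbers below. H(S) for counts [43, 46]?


Probabilities: [43/89, 46/89] ≈ [0.4831, 0.5169]
H = -((43/89)·log₂(43/89) + (46/89)·log₂(46/89))
  = 0.9992 bits

0.9992 bits


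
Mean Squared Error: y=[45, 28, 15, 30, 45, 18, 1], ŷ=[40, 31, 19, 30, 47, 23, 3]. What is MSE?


Squared errors: (45-40)²=25, (28-31)²=9, (15-19)²=16, (30-30)²=0, (45-47)²=4, (18-23)²=25, (1-3)²=4
Sum = 83
MSE = 83/7 = 83/7

83/7


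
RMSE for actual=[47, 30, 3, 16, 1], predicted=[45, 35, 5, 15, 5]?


MSE = 50/5 = 10
RMSE = √(50/5) = 3.1623

3.1623


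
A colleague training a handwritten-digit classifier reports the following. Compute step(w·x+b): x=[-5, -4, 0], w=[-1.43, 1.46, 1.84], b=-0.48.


z = (-5)·(-1.43) + (-4)·(1.46) + (0)·(1.84) - 0.48
  = 0.83
step(z) = 1 (z≥0)

1


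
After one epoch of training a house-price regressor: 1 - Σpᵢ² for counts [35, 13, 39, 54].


Probabilities: [35/141, 13/141, 39/141, 54/141] ≈ [0.2482, 0.0922, 0.2766, 0.383]
Σpᵢ² = (1225 + 169 + 1521 + 2916)/141² = 5831/19881
Gini = 1 - Σpᵢ² = 1 - 5831/19881 = 0.7067

0.7067


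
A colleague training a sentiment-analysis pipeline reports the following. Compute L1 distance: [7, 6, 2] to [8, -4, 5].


d = |7-8| + |6+ 4| + |2-5|
  = 1 + 10 + 3
  = 14

14


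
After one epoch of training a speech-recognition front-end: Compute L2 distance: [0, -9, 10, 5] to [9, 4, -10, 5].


d = √((0-9)² + (-9-4)² + (10+ 10)² + (5-5)²)
  = √(81 + 169 + 400 + 0)
  = √650 = 25.4951

25.4951


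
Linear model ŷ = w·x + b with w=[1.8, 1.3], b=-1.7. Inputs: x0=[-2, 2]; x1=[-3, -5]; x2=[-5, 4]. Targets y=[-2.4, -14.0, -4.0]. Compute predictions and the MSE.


ŷ0 = (1.8)·(-2) + (1.3)·(2) - 1.7 = -2.7
ŷ1 = (1.8)·(-3) + (1.3)·(-5) - 1.7 = -13.6
ŷ2 = (1.8)·(-5) + (1.3)·(4) - 1.7 = -5.5
errors² = [0.09, 0.16, 2.25]
MSE = 2.5000/3 = 0.8333

0.8333


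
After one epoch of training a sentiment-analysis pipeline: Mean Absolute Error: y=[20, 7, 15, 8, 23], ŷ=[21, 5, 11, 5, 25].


Absolute errors: |20-21|=1, |7-5|=2, |15-11|=4, |8-5|=3, |23-25|=2
Sum = 12
MAE = 12/5 = 12/5

12/5


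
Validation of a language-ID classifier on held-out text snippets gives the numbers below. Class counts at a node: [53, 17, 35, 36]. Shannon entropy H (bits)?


Probabilities: [53/141, 17/141, 35/141, 36/141] ≈ [0.3759, 0.1206, 0.2482, 0.2553]
H = -((53/141)·log₂(53/141) + (17/141)·log₂(17/141) + (35/141)·log₂(35/141) + (36/141)·log₂(36/141))
  = 1.9005 bits

1.9005 bits


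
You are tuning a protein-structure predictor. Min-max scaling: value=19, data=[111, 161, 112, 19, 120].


min=19, max=161
(19-19)/(161-19) = 0/142 = 0.0

0.0


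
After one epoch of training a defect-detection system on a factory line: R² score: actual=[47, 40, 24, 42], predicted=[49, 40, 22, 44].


ȳ = 38.25
SS_res = Σ(y-ŷ)² = 12
SS_tot = Σ(y-ȳ)² = 296.75
R² = 1 - SS_res/SS_tot = 1 - 0.0404 = 0.9596

0.9596


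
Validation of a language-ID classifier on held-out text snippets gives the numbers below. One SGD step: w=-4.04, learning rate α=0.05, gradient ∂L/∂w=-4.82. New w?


w_new = w - α·∇
= -4.04 - 0.05·-4.82
= -4.04 + 0.241
= -3.799

-3.799


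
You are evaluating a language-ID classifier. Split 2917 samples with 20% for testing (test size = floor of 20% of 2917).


Test = ⌊2917·20/100⌋ = 583
Train = 2917 - 583 = 2334

Train: 2334, Test: 583


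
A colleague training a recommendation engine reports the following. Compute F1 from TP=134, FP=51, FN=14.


Precision = 134/185 = 0.7243
Recall = 134/148 = 0.9054
F1 = 2·P·R/(P+R) = 2·TP/(2·TP+FP+FN) = 268/(268+51+14) = 268/333 = 0.8048

0.8048


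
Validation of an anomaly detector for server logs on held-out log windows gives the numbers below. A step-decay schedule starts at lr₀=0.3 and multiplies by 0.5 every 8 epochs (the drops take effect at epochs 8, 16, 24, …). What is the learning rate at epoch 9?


n_drops = ⌊9/8⌋ = 1
lr = 0.3·0.5^1 = 0.3·0.5 = 0.15

0.15


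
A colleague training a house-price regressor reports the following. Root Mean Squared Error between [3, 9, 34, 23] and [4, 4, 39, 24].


MSE = 52/4 = 13
RMSE = √(52/4) = 3.6056

3.6056


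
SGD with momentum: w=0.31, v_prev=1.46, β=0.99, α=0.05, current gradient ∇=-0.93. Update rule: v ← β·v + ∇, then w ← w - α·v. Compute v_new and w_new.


v_new = 0.99·1.46 - 0.93 = 1.4454 - 0.93 = 0.5154
w_new = 0.31 - 0.05·0.5154 = 0.31 - 0.02577 = 0.28423

v_new=0.5154, w_new=0.28423


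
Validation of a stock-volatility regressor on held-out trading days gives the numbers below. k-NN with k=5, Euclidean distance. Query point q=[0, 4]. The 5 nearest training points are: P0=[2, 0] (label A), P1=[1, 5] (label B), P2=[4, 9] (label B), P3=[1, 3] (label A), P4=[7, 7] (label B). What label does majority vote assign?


d(q,P0) = 4.4721  (label A)
d(q,P1) = 1.4142  (label B)
d(q,P2) = 6.4031  (label B)
d(q,P3) = 1.4142  (label A)
d(q,P4) = 7.6158  (label B)
Votes: A=2, B=3
Majority → B

B


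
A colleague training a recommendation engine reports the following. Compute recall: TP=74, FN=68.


Recall = TP/(TP+FN)
= 74/(74+68)
= 74/142 = 52.11%

52.11%


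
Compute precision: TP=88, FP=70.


Precision = TP/(TP+FP)
= 88/(88+70)
= 88/158 = 55.7%

55.7%


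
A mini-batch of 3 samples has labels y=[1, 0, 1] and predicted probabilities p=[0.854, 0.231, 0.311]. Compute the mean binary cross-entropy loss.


L[0] = -ln(0.854) = 0.1578
L[1] = -ln(1-0.231) = -ln(0.769) = 0.2627
L[2] = -ln(0.311) = 1.168
mean = (0.1578 + 0.2627 + 1.168)/3 = 0.5295

0.5295


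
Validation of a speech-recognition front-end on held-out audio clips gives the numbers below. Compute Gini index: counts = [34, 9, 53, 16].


Probabilities: [34/112, 9/112, 53/112, 16/112] ≈ [0.3036, 0.0804, 0.4732, 0.1429]
Σpᵢ² = (1156 + 81 + 2809 + 256)/112² = 4302/12544
Gini = 1 - Σpᵢ² = 1 - 4302/12544 = 0.657

0.657


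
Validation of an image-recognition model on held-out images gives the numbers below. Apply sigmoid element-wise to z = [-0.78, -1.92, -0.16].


σ(-0.78) = 1/(1+e^0.78) = 0.3143
σ(-1.92) = 1/(1+e^1.92) = 0.1279
σ(-0.16) = 1/(1+e^0.16) = 0.4601
result = [0.3143, 0.1279, 0.4601]

[0.3143, 0.1279, 0.4601]


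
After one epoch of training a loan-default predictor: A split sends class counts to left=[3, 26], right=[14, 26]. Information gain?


Parent = [17, 52], H_parent = 0.8055
H_left = 0.4798 (n=29), H_right = 0.9341 (n=40)
H_children = (29/69)·0.4798 + (40/69)·0.9341 = 0.7432
IG = 0.8055 - 0.7432 = 0.0623

0.0623


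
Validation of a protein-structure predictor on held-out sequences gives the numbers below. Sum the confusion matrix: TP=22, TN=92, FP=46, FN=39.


Total = TP + TN + FP + FN
= 22 + 92 + 46 + 39
= 199
(Predicted positive: 68, predicted negative: 131)

199


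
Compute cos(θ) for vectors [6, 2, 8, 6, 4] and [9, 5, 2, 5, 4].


A·B = 6·9 + 2·5 + 8·2 + 6·5 + 4·4 = 126
‖A‖ = √156 = 12.49, ‖B‖ = √151 = 12.2882
cos = 126/(√156·√151) = 126/√23556 = 0.821

0.821


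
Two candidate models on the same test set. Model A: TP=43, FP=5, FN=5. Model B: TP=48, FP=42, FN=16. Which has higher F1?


Model A: P=43/48=0.8958, R=43/48=0.8958, F1=2PR/(P+R)=2TP/(2TP+FP+FN)=86/96=0.8958
Model B: P=48/90=0.5333, R=48/64=0.75, F1=2PR/(P+R)=2TP/(2TP+FP+FN)=96/154=0.6234
0.8958 > 0.6234 → Model A

Model A


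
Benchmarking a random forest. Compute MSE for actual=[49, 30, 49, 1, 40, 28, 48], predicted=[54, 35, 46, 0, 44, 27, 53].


Squared errors: (49-54)²=25, (30-35)²=25, (49-46)²=9, (1-0)²=1, (40-44)²=16, (28-27)²=1, (48-53)²=25
Sum = 102
MSE = 102/7 = 102/7

102/7


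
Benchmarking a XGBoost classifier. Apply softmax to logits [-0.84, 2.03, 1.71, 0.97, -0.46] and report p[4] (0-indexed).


Exponentials: e^-0.84=0.4317, e^2.03=7.6141, e^1.71=5.529, e^0.97=2.6379, e^-0.46=0.6313
Sum = 16.844
Softmax = [0.0256, 0.452, 0.3282, 0.1566, 0.0375]
p[4] = 0.6313/16.844 = 0.0375

0.0375


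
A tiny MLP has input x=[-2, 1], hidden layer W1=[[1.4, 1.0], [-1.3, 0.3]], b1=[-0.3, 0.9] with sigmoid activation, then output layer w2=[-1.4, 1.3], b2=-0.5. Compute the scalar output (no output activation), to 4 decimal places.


z1[0] = (1.4)·(-2) + (1.0)·(1) - 0.3 = -2.1
z1[1] = (-1.3)·(-2) + (0.3)·(1) + 0.9 = 3.8
h = sigmoid(z1) = [0.1091, 0.9781]
output = (-1.4)·(0.1091) + (1.3)·(0.9781) - 0.5 = 0.6188

0.6188


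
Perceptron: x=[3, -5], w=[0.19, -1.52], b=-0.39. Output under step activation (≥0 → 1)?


z = (3)·(0.19) + (-5)·(-1.52) - 0.39
  = 7.78
step(z) = 1 (z≥0)

1


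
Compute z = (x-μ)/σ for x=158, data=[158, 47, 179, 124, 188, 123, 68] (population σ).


μ = 126.7143, σ = 49.7011
z = (158 - 126.7143)/49.7011 = 0.6295

0.6295


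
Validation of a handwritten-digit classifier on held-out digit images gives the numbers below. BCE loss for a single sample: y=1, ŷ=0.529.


BCE = -[y·ln(p) + (1-y)·ln(1-p)]
= -1·ln(0.529) - 0
= -ln(0.529) = 0.6368

0.6368


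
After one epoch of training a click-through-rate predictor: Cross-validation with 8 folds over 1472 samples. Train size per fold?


Fold size = 1472/8 = 184
Training per fold = 1472 - 184 = 1288

1288


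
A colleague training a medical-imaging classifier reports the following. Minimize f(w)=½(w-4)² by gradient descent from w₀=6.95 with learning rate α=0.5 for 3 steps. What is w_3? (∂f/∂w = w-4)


step 1: grad = 6.95-4 = 2.95; w = 6.95 - 0.5·(2.95) = 5.475
step 2: grad = 5.475-4 = 1.475; w = 5.475 - 0.5·(1.475) = 4.7375
step 3: grad = 4.7375-4 = 0.7375; w = 4.7375 - 0.5·(0.7375) = 4.36875

4.36875


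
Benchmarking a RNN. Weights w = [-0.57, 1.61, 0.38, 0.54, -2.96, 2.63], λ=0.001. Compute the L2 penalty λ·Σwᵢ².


‖w‖₂² = (-0.57)² + (1.61)² + (0.38)² + (0.54)² + (-2.96)² + (2.63)²
     = 0.3249 + 2.5921 + 0.1444 + 0.2916 + 8.7616 + 6.9169
     = 19.0315
λ·‖w‖₂² = 0.001·19.0315 = 0.019032

0.019032


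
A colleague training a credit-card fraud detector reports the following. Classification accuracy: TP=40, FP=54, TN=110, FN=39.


Accuracy = (TP+TN)/(TP+TN+FP+FN)
= (40+110)/(243)
= 150/243 = 61.73%

61.73%


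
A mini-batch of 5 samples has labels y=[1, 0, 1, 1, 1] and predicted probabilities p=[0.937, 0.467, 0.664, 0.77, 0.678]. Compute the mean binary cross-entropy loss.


L[0] = -ln(0.937) = 0.0651
L[1] = -ln(1-0.467) = -ln(0.533) = 0.6292
L[2] = -ln(0.664) = 0.4095
L[3] = -ln(0.77) = 0.2614
L[4] = -ln(0.678) = 0.3886
mean = (0.0651 + 0.6292 + 0.4095 + 0.2614 + 0.3886)/5 = 0.3508

0.3508


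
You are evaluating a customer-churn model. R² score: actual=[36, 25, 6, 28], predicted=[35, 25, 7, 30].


ȳ = 23.75
SS_res = Σ(y-ŷ)² = 6
SS_tot = Σ(y-ȳ)² = 484.75
R² = 1 - SS_res/SS_tot = 1 - 0.0124 = 0.9876

0.9876


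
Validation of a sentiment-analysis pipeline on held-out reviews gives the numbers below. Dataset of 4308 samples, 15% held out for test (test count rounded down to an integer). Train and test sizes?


Test = ⌊4308·15/100⌋ = 646
Train = 4308 - 646 = 3662

Train: 3662, Test: 646


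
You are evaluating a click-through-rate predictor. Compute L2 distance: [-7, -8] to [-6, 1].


d = √((-7+ 6)² + (-8-1)²)
  = √(1 + 81)
  = √82 = 9.0554

9.0554


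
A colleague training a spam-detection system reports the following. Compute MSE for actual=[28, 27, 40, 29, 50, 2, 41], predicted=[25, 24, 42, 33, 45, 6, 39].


Squared errors: (28-25)²=9, (27-24)²=9, (40-42)²=4, (29-33)²=16, (50-45)²=25, (2-6)²=16, (41-39)²=4
Sum = 83
MSE = 83/7 = 83/7

83/7


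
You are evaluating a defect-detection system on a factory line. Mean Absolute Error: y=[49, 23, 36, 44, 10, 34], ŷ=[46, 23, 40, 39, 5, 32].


Absolute errors: |49-46|=3, |23-23|=0, |36-40|=4, |44-39|=5, |10-5|=5, |34-32|=2
Sum = 19
MAE = 19/6 = 19/6

19/6


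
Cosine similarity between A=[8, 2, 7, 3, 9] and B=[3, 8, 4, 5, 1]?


A·B = 8·3 + 2·8 + 7·4 + 3·5 + 9·1 = 92
‖A‖ = √207 = 14.3875, ‖B‖ = √115 = 10.7238
cos = 92/(√207·√115) = 92/√23805 = 0.5963

0.5963


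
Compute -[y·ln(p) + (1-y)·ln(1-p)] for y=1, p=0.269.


BCE = -[y·ln(p) + (1-y)·ln(1-p)]
= -1·ln(0.269) - 0
= -ln(0.269) = 1.313

1.313


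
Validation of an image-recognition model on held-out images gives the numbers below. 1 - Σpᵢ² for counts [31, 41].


Probabilities: [31/72, 41/72] ≈ [0.4306, 0.5694]
Σpᵢ² = (961 + 1681)/72² = 2642/5184
Gini = 1 - Σpᵢ² = 1 - 2642/5184 = 0.4904

0.4904


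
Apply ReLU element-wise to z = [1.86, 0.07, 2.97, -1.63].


ReLU(1.86) = max(0, 1.86) = 1.86
ReLU(0.07) = max(0, 0.07) = 0.07
ReLU(2.97) = max(0, 2.97) = 2.97
ReLU(-1.63) = max(0, -1.63) = 0.0
result = [1.86, 0.07, 2.97, 0.0]

[1.86, 0.07, 2.97, 0.0]


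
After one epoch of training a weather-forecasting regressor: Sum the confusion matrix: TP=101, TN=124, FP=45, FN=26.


Total = TP + TN + FP + FN
= 101 + 124 + 45 + 26
= 296
(Predicted positive: 146, predicted negative: 150)

296


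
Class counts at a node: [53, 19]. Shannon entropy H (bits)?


Probabilities: [53/72, 19/72] ≈ [0.7361, 0.2639]
H = -((53/72)·log₂(53/72) + (19/72)·log₂(19/72))
  = 0.8326 bits

0.8326 bits


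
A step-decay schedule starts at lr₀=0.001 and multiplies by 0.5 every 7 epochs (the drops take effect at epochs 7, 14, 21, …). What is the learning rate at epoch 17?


n_drops = ⌊17/7⌋ = 2
lr = 0.001·0.5^2 = 0.001·0.25 = 0.00025

0.00025


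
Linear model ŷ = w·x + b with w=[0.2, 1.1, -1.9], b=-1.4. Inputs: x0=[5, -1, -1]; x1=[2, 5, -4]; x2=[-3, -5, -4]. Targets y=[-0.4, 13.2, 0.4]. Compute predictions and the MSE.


ŷ0 = (0.2)·(5) + (1.1)·(-1) + (-1.9)·(-1) - 1.4 = 0.4
ŷ1 = (0.2)·(2) + (1.1)·(5) + (-1.9)·(-4) - 1.4 = 12.1
ŷ2 = (0.2)·(-3) + (1.1)·(-5) + (-1.9)·(-4) - 1.4 = 0.1
errors² = [0.64, 1.21, 0.09]
MSE = 1.9400/3 = 0.6467

0.6467


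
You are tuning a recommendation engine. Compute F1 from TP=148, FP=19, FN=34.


Precision = 148/167 = 0.8862
Recall = 148/182 = 0.8132
F1 = 2·P·R/(P+R) = 2·TP/(2·TP+FP+FN) = 296/(296+19+34) = 296/349 = 0.8481

0.8481


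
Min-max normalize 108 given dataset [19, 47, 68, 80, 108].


min=19, max=108
(108-19)/(108-19) = 89/89 = 1.0

1.0


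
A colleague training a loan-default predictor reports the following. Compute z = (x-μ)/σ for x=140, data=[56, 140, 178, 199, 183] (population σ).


μ = 151.2, σ = 51.3864
z = (140 - 151.2)/51.3864 = -0.218

-0.218


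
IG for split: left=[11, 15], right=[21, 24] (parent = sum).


Parent = [32, 39], H_parent = 0.993
H_left = 0.9829 (n=26), H_right = 0.9968 (n=45)
H_children = (26/71)·0.9829 + (45/71)·0.9968 = 0.9917
IG = 0.993 - 0.9917 = 0.0013

0.0013


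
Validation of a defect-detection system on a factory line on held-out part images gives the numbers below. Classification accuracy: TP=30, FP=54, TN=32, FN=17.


Accuracy = (TP+TN)/(TP+TN+FP+FN)
= (30+32)/(133)
= 62/133 = 46.62%

46.62%


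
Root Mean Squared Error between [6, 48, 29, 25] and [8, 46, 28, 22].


MSE = 18/4 = 4.5
RMSE = √(18/4) = 2.1213

2.1213


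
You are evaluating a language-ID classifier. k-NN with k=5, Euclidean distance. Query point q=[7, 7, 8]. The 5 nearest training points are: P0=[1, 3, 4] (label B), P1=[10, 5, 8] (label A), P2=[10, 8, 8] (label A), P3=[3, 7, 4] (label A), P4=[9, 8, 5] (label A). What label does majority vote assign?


d(q,P0) = 8.2462  (label B)
d(q,P1) = 3.6056  (label A)
d(q,P2) = 3.1623  (label A)
d(q,P3) = 5.6569  (label A)
d(q,P4) = 3.7417  (label A)
Votes: A=4, B=1
Majority → A

A


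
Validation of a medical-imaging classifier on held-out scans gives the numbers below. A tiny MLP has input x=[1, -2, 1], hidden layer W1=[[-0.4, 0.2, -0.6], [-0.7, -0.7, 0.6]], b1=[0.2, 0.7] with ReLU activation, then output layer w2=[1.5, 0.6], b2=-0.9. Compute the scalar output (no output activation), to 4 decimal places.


z1[0] = (-0.4)·(1) + (0.2)·(-2) + (-0.6)·(1) + 0.2 = -1.2
z1[1] = (-0.7)·(1) + (-0.7)·(-2) + (0.6)·(1) + 0.7 = 2.0
h = ReLU(z1) = [0.0, 2.0]
output = (1.5)·(0.0) + (0.6)·(2.0) - 0.9 = 0.3

0.3


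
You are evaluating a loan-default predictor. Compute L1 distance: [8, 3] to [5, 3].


d = |8-5| + |3-3|
  = 3 + 0
  = 3

3


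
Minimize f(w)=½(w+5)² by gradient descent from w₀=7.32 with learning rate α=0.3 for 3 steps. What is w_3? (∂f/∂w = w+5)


step 1: grad = 7.32+5 = 12.32; w = 7.32 - 0.3·(12.32) = 3.624
step 2: grad = 3.624+5 = 8.624; w = 3.624 - 0.3·(8.624) = 1.0368
step 3: grad = 1.0368+5 = 6.0368; w = 1.0368 - 0.3·(6.0368) = -0.77424

-0.77424


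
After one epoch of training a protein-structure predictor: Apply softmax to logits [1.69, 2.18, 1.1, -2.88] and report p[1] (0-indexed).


Exponentials: e^1.69=5.4195, e^2.18=8.8463, e^1.1=3.0042, e^-2.88=0.0561
Sum = 17.3261
Softmax = [0.3128, 0.5106, 0.1734, 0.0032]
p[1] = 8.8463/17.3261 = 0.5106

0.5106


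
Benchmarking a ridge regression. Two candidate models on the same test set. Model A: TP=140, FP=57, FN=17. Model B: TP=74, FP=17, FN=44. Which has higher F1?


Model A: P=140/197=0.7107, R=140/157=0.8917, F1=2PR/(P+R)=2TP/(2TP+FP+FN)=280/354=0.791
Model B: P=74/91=0.8132, R=74/118=0.6271, F1=2PR/(P+R)=2TP/(2TP+FP+FN)=148/209=0.7081
0.791 > 0.7081 → Model A

Model A


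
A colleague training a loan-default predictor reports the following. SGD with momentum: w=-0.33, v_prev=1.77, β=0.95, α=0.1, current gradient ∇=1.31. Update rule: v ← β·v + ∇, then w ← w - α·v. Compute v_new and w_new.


v_new = 0.95·1.77 + 1.31 = 1.6815 + 1.31 = 2.9915
w_new = -0.33 - 0.1·2.9915 = -0.33 - 0.29915 = -0.62915

v_new=2.9915, w_new=-0.62915


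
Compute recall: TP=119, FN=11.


Recall = TP/(TP+FN)
= 119/(119+11)
= 119/130 = 91.54%

91.54%


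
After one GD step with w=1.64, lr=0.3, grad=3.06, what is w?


w_new = w - α·∇
= 1.64 - 0.3·3.06
= 1.64 - 0.918
= 0.722

0.722


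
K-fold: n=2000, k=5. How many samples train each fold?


Fold size = 2000/5 = 400
Training per fold = 2000 - 400 = 1600

1600


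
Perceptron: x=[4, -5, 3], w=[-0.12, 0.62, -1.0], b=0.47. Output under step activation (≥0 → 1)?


z = (4)·(-0.12) + (-5)·(0.62) + (3)·(-1.0) + 0.47
  = -6.11
step(z) = 0 (z<0)

0


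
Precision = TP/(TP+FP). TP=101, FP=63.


Precision = TP/(TP+FP)
= 101/(101+63)
= 101/164 = 61.59%

61.59%


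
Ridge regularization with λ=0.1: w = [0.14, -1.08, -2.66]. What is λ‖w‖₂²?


‖w‖₂² = (0.14)² + (-1.08)² + (-2.66)²
     = 0.0196 + 1.1664 + 7.0756
     = 8.2616
λ·‖w‖₂² = 0.1·8.2616 = 0.82616

0.82616


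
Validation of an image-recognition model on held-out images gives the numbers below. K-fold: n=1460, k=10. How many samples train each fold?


Fold size = 1460/10 = 146
Training per fold = 1460 - 146 = 1314

1314


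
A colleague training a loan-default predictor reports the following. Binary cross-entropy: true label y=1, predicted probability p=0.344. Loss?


BCE = -[y·ln(p) + (1-y)·ln(1-p)]
= -1·ln(0.344) - 0
= -ln(0.344) = 1.0671

1.0671


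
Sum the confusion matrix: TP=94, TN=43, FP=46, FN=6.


Total = TP + TN + FP + FN
= 94 + 43 + 46 + 6
= 189
(Predicted positive: 140, predicted negative: 49)

189


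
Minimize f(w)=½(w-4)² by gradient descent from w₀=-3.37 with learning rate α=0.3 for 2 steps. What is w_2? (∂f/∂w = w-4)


step 1: grad = -3.37-4 = -7.37; w = -3.37 - 0.3·(-7.37) = -1.159
step 2: grad = -1.159-4 = -5.159; w = -1.159 - 0.3·(-5.159) = 0.3887

0.3887
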